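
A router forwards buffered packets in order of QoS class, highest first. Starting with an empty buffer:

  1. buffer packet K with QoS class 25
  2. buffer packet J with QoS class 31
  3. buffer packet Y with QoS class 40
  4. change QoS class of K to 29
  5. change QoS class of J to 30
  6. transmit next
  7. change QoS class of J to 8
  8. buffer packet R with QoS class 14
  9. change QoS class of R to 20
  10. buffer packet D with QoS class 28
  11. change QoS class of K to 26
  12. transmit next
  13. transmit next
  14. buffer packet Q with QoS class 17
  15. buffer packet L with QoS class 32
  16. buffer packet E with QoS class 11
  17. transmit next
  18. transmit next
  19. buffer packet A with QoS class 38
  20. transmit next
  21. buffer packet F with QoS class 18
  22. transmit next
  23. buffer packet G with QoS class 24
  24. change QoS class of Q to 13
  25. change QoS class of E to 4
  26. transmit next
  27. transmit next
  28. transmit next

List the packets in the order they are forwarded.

add K (QoS class 25) → {K:25}
add J (QoS class 31) → {J:31, K:25}
add Y (QoS class 40) → {Y:40, J:31, K:25}
update K to QoS class 29 → {Y:40, J:31, K:29}
update J to QoS class 30 → {Y:40, J:30, K:29}
transmit next → Y; now {J:30, K:29}
update J to QoS class 8 → {K:29, J:8}
add R (QoS class 14) → {K:29, R:14, J:8}
update R to QoS class 20 → {K:29, R:20, J:8}
add D (QoS class 28) → {K:29, D:28, R:20, J:8}
update K to QoS class 26 → {D:28, K:26, R:20, J:8}
transmit next → D; now {K:26, R:20, J:8}
transmit next → K; now {R:20, J:8}
add Q (QoS class 17) → {R:20, Q:17, J:8}
add L (QoS class 32) → {L:32, R:20, Q:17, J:8}
add E (QoS class 11) → {L:32, R:20, Q:17, E:11, J:8}
transmit next → L; now {R:20, Q:17, E:11, J:8}
transmit next → R; now {Q:17, E:11, J:8}
add A (QoS class 38) → {A:38, Q:17, E:11, J:8}
transmit next → A; now {Q:17, E:11, J:8}
add F (QoS class 18) → {F:18, Q:17, E:11, J:8}
transmit next → F; now {Q:17, E:11, J:8}
add G (QoS class 24) → {G:24, Q:17, E:11, J:8}
update Q to QoS class 13 → {G:24, Q:13, E:11, J:8}
update E to QoS class 4 → {G:24, Q:13, J:8, E:4}
transmit next → G; now {Q:13, J:8, E:4}
transmit next → Q; now {J:8, E:4}
transmit next → J; now {E:4}

[Y, D, K, L, R, A, F, G, Q, J]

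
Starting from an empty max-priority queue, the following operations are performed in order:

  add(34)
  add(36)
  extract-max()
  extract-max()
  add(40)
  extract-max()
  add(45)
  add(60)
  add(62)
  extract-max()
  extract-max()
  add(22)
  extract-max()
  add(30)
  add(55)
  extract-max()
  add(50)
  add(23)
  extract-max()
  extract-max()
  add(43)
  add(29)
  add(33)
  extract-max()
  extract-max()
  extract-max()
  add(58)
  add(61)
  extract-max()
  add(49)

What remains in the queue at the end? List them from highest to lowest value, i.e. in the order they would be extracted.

insert 34 → {34}
insert 36 → {36, 34}
extract-max → 36; now {34}
extract-max → 34; now {}
insert 40 → {40}
extract-max → 40; now {}
insert 45 → {45}
insert 60 → {60, 45}
insert 62 → {62, 60, 45}
extract-max → 62; now {60, 45}
extract-max → 60; now {45}
insert 22 → {45, 22}
extract-max → 45; now {22}
insert 30 → {30, 22}
insert 55 → {55, 30, 22}
extract-max → 55; now {30, 22}
insert 50 → {50, 30, 22}
insert 23 → {50, 30, 23, 22}
extract-max → 50; now {30, 23, 22}
extract-max → 30; now {23, 22}
insert 43 → {43, 23, 22}
insert 29 → {43, 29, 23, 22}
insert 33 → {43, 33, 29, 23, 22}
extract-max → 43; now {33, 29, 23, 22}
extract-max → 33; now {29, 23, 22}
extract-max → 29; now {23, 22}
insert 58 → {58, 23, 22}
insert 61 → {61, 58, 23, 22}
extract-max → 61; now {58, 23, 22}
insert 49 → {58, 49, 23, 22}

58, 49, 23, 22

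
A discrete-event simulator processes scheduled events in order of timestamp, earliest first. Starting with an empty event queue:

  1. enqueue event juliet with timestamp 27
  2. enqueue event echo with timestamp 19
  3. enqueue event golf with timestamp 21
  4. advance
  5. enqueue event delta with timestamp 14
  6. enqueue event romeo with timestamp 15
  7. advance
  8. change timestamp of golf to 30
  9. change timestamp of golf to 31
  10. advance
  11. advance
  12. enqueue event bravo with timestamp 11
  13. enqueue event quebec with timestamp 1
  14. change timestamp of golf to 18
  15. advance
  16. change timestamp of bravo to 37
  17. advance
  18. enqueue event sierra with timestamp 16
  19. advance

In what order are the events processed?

echo, delta, romeo, juliet, quebec, golf, sierra

add juliet (timestamp 27) → {juliet:27}
add echo (timestamp 19) → {echo:19, juliet:27}
add golf (timestamp 21) → {echo:19, golf:21, juliet:27}
advance → echo; now {golf:21, juliet:27}
add delta (timestamp 14) → {delta:14, golf:21, juliet:27}
add romeo (timestamp 15) → {delta:14, romeo:15, golf:21, juliet:27}
advance → delta; now {romeo:15, golf:21, juliet:27}
update golf to timestamp 30 → {romeo:15, juliet:27, golf:30}
update golf to timestamp 31 → {romeo:15, juliet:27, golf:31}
advance → romeo; now {juliet:27, golf:31}
advance → juliet; now {golf:31}
add bravo (timestamp 11) → {bravo:11, golf:31}
add quebec (timestamp 1) → {quebec:1, bravo:11, golf:31}
update golf to timestamp 18 → {quebec:1, bravo:11, golf:18}
advance → quebec; now {bravo:11, golf:18}
update bravo to timestamp 37 → {golf:18, bravo:37}
advance → golf; now {bravo:37}
add sierra (timestamp 16) → {sierra:16, bravo:37}
advance → sierra; now {bravo:37}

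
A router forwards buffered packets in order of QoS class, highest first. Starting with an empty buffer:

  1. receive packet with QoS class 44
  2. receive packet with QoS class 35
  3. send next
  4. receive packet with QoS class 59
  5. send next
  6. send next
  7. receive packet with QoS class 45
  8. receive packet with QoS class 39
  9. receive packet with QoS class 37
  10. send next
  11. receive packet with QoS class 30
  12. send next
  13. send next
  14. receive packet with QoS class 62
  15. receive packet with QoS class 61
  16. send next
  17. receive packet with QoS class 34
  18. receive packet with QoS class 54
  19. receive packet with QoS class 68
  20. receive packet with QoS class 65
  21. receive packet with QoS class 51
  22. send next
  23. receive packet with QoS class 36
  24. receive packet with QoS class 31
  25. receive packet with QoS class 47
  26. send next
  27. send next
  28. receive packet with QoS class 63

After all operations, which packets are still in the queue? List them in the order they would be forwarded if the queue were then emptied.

63 → 54 → 51 → 47 → 36 → 34 → 31 → 30

insert 44 → {44}
insert 35 → {44, 35}
send next → 44; now {35}
insert 59 → {59, 35}
send next → 59; now {35}
send next → 35; now {}
insert 45 → {45}
insert 39 → {45, 39}
insert 37 → {45, 39, 37}
send next → 45; now {39, 37}
insert 30 → {39, 37, 30}
send next → 39; now {37, 30}
send next → 37; now {30}
insert 62 → {62, 30}
insert 61 → {62, 61, 30}
send next → 62; now {61, 30}
insert 34 → {61, 34, 30}
insert 54 → {61, 54, 34, 30}
insert 68 → {68, 61, 54, 34, 30}
insert 65 → {68, 65, 61, 54, 34, 30}
insert 51 → {68, 65, 61, 54, 51, 34, 30}
send next → 68; now {65, 61, 54, 51, 34, 30}
insert 36 → {65, 61, 54, 51, 36, 34, 30}
insert 31 → {65, 61, 54, 51, 36, 34, 31, 30}
insert 47 → {65, 61, 54, 51, 47, 36, 34, 31, 30}
send next → 65; now {61, 54, 51, 47, 36, 34, 31, 30}
send next → 61; now {54, 51, 47, 36, 34, 31, 30}
insert 63 → {63, 54, 51, 47, 36, 34, 31, 30}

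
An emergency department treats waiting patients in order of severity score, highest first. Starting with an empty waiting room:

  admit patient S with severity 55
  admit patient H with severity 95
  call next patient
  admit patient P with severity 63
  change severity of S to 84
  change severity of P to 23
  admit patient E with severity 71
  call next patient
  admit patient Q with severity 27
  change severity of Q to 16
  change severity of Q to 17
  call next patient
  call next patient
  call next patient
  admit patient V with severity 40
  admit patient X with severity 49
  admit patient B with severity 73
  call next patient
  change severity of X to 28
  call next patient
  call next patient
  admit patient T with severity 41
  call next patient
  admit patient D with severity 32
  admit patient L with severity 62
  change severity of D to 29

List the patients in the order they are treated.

H, S, E, P, Q, B, V, X, T

add S (severity 55) → {S:55}
add H (severity 95) → {H:95, S:55}
call next patient → H; now {S:55}
add P (severity 63) → {P:63, S:55}
update S to severity 84 → {S:84, P:63}
update P to severity 23 → {S:84, P:23}
add E (severity 71) → {S:84, E:71, P:23}
call next patient → S; now {E:71, P:23}
add Q (severity 27) → {E:71, Q:27, P:23}
update Q to severity 16 → {E:71, P:23, Q:16}
update Q to severity 17 → {E:71, P:23, Q:17}
call next patient → E; now {P:23, Q:17}
call next patient → P; now {Q:17}
call next patient → Q; now {}
add V (severity 40) → {V:40}
add X (severity 49) → {X:49, V:40}
add B (severity 73) → {B:73, X:49, V:40}
call next patient → B; now {X:49, V:40}
update X to severity 28 → {V:40, X:28}
call next patient → V; now {X:28}
call next patient → X; now {}
add T (severity 41) → {T:41}
call next patient → T; now {}
add D (severity 32) → {D:32}
add L (severity 62) → {L:62, D:32}
update D to severity 29 → {L:62, D:29}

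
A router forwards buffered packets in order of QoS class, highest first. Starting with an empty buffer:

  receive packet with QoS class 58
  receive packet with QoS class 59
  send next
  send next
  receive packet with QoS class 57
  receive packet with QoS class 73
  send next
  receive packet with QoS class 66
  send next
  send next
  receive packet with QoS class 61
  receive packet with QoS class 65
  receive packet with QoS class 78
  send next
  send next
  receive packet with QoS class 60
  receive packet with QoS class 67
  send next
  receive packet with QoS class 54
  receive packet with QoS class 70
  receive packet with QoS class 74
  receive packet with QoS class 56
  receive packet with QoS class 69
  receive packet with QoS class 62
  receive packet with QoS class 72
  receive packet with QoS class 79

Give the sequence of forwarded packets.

59, 58, 73, 66, 57, 78, 65, 67

insert 58 → {58}
insert 59 → {59, 58}
send next → 59; now {58}
send next → 58; now {}
insert 57 → {57}
insert 73 → {73, 57}
send next → 73; now {57}
insert 66 → {66, 57}
send next → 66; now {57}
send next → 57; now {}
insert 61 → {61}
insert 65 → {65, 61}
insert 78 → {78, 65, 61}
send next → 78; now {65, 61}
send next → 65; now {61}
insert 60 → {61, 60}
insert 67 → {67, 61, 60}
send next → 67; now {61, 60}
insert 54 → {61, 60, 54}
insert 70 → {70, 61, 60, 54}
insert 74 → {74, 70, 61, 60, 54}
insert 56 → {74, 70, 61, 60, 56, 54}
insert 69 → {74, 70, 69, 61, 60, 56, 54}
insert 62 → {74, 70, 69, 62, 61, 60, 56, 54}
insert 72 → {74, 72, 70, 69, 62, 61, 60, 56, 54}
insert 79 → {79, 74, 72, 70, 69, 62, 61, 60, 56, 54}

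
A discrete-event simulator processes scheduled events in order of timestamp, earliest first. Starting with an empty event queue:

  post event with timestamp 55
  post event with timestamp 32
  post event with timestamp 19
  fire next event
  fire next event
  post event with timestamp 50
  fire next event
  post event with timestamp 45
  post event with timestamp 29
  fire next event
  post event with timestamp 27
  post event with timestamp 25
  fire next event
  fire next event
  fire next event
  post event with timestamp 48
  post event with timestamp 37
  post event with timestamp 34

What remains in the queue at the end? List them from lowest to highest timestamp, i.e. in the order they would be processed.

insert 55 → {55}
insert 32 → {32, 55}
insert 19 → {19, 32, 55}
fire next event → 19; now {32, 55}
fire next event → 32; now {55}
insert 50 → {50, 55}
fire next event → 50; now {55}
insert 45 → {45, 55}
insert 29 → {29, 45, 55}
fire next event → 29; now {45, 55}
insert 27 → {27, 45, 55}
insert 25 → {25, 27, 45, 55}
fire next event → 25; now {27, 45, 55}
fire next event → 27; now {45, 55}
fire next event → 45; now {55}
insert 48 → {48, 55}
insert 37 → {37, 48, 55}
insert 34 → {34, 37, 48, 55}

34 → 37 → 48 → 55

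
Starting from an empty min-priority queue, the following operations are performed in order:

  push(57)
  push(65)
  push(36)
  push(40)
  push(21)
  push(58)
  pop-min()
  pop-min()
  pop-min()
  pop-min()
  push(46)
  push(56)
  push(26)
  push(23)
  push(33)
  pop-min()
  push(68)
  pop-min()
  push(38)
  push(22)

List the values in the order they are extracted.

insert 57 → {57}
insert 65 → {57, 65}
insert 36 → {36, 57, 65}
insert 40 → {36, 40, 57, 65}
insert 21 → {21, 36, 40, 57, 65}
insert 58 → {21, 36, 40, 57, 58, 65}
pop-min → 21; now {36, 40, 57, 58, 65}
pop-min → 36; now {40, 57, 58, 65}
pop-min → 40; now {57, 58, 65}
pop-min → 57; now {58, 65}
insert 46 → {46, 58, 65}
insert 56 → {46, 56, 58, 65}
insert 26 → {26, 46, 56, 58, 65}
insert 23 → {23, 26, 46, 56, 58, 65}
insert 33 → {23, 26, 33, 46, 56, 58, 65}
pop-min → 23; now {26, 33, 46, 56, 58, 65}
insert 68 → {26, 33, 46, 56, 58, 65, 68}
pop-min → 26; now {33, 46, 56, 58, 65, 68}
insert 38 → {33, 38, 46, 56, 58, 65, 68}
insert 22 → {22, 33, 38, 46, 56, 58, 65, 68}

21, 36, 40, 57, 23, 26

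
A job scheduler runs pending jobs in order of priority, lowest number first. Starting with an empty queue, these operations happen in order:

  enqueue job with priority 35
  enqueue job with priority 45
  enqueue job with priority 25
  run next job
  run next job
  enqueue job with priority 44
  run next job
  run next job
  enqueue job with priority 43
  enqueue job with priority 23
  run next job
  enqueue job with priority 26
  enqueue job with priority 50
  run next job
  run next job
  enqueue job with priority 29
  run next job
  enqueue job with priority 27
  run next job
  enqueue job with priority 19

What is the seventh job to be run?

insert 35 → {35}
insert 45 → {35, 45}
insert 25 → {25, 35, 45}
run next job → 25; now {35, 45}
run next job → 35; now {45}
insert 44 → {44, 45}
run next job → 44; now {45}
run next job → 45; now {}
insert 43 → {43}
insert 23 → {23, 43}
run next job → 23; now {43}
insert 26 → {26, 43}
insert 50 → {26, 43, 50}
run next job → 26; now {43, 50}
run next job → 43; now {50}
insert 29 → {29, 50}
run next job → 29; now {50}
insert 27 → {27, 50}
run next job → 27; now {50}
insert 19 → {19, 50}

43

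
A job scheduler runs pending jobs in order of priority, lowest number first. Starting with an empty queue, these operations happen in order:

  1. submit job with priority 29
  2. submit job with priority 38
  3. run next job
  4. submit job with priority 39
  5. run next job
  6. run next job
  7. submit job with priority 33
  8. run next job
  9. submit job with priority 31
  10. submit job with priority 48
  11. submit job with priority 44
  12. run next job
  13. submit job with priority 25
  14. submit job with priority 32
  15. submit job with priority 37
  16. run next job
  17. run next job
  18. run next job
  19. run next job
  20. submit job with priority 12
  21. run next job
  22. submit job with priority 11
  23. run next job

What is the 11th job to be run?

insert 29 → {29}
insert 38 → {29, 38}
run next job → 29; now {38}
insert 39 → {38, 39}
run next job → 38; now {39}
run next job → 39; now {}
insert 33 → {33}
run next job → 33; now {}
insert 31 → {31}
insert 48 → {31, 48}
insert 44 → {31, 44, 48}
run next job → 31; now {44, 48}
insert 25 → {25, 44, 48}
insert 32 → {25, 32, 44, 48}
insert 37 → {25, 32, 37, 44, 48}
run next job → 25; now {32, 37, 44, 48}
run next job → 32; now {37, 44, 48}
run next job → 37; now {44, 48}
run next job → 44; now {48}
insert 12 → {12, 48}
run next job → 12; now {48}
insert 11 → {11, 48}
run next job → 11; now {48}

11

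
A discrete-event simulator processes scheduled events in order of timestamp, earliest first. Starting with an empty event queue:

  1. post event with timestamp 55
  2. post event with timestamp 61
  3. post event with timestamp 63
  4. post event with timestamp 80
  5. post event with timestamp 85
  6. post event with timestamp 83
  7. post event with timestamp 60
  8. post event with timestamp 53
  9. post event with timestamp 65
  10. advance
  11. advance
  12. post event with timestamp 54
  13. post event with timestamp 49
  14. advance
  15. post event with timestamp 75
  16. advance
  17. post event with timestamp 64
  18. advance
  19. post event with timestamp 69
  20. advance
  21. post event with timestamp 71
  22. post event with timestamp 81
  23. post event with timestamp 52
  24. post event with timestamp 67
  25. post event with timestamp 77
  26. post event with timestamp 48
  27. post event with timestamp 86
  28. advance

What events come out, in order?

53 → 55 → 49 → 54 → 60 → 61 → 48

insert 55 → {55}
insert 61 → {55, 61}
insert 63 → {55, 61, 63}
insert 80 → {55, 61, 63, 80}
insert 85 → {55, 61, 63, 80, 85}
insert 83 → {55, 61, 63, 80, 83, 85}
insert 60 → {55, 60, 61, 63, 80, 83, 85}
insert 53 → {53, 55, 60, 61, 63, 80, 83, 85}
insert 65 → {53, 55, 60, 61, 63, 65, 80, 83, 85}
advance → 53; now {55, 60, 61, 63, 65, 80, 83, 85}
advance → 55; now {60, 61, 63, 65, 80, 83, 85}
insert 54 → {54, 60, 61, 63, 65, 80, 83, 85}
insert 49 → {49, 54, 60, 61, 63, 65, 80, 83, 85}
advance → 49; now {54, 60, 61, 63, 65, 80, 83, 85}
insert 75 → {54, 60, 61, 63, 65, 75, 80, 83, 85}
advance → 54; now {60, 61, 63, 65, 75, 80, 83, 85}
insert 64 → {60, 61, 63, 64, 65, 75, 80, 83, 85}
advance → 60; now {61, 63, 64, 65, 75, 80, 83, 85}
insert 69 → {61, 63, 64, 65, 69, 75, 80, 83, 85}
advance → 61; now {63, 64, 65, 69, 75, 80, 83, 85}
insert 71 → {63, 64, 65, 69, 71, 75, 80, 83, 85}
insert 81 → {63, 64, 65, 69, 71, 75, 80, 81, 83, 85}
insert 52 → {52, 63, 64, 65, 69, 71, 75, 80, 81, 83, 85}
insert 67 → {52, 63, 64, 65, 67, 69, 71, 75, 80, 81, 83, 85}
insert 77 → {52, 63, 64, 65, 67, 69, 71, 75, 77, 80, 81, 83, 85}
insert 48 → {48, 52, 63, 64, 65, 67, 69, 71, 75, 77, 80, 81, 83, 85}
insert 86 → {48, 52, 63, 64, 65, 67, 69, 71, 75, 77, 80, 81, 83, 85, 86}
advance → 48; now {52, 63, 64, 65, 67, 69, 71, 75, 77, 80, 81, 83, 85, 86}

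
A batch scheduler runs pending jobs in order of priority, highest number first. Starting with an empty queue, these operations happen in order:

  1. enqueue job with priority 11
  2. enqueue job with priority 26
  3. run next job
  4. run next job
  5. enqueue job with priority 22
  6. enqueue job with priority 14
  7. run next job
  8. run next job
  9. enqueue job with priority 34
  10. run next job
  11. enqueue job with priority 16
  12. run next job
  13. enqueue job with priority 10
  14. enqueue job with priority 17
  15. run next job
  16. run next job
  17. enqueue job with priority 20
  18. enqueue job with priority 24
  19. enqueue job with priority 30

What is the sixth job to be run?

insert 11 → {11}
insert 26 → {26, 11}
run next job → 26; now {11}
run next job → 11; now {}
insert 22 → {22}
insert 14 → {22, 14}
run next job → 22; now {14}
run next job → 14; now {}
insert 34 → {34}
run next job → 34; now {}
insert 16 → {16}
run next job → 16; now {}
insert 10 → {10}
insert 17 → {17, 10}
run next job → 17; now {10}
run next job → 10; now {}
insert 20 → {20}
insert 24 → {24, 20}
insert 30 → {30, 24, 20}

16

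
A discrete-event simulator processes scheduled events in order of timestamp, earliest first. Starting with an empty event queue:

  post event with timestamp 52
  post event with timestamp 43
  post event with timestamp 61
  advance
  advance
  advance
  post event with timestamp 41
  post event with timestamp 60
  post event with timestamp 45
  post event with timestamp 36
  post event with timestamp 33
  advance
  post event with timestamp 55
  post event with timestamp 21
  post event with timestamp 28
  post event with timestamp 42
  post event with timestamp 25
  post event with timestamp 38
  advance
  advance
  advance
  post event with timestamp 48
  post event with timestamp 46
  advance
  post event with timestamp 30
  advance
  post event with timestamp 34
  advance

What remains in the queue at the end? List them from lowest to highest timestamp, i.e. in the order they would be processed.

38, 41, 42, 45, 46, 48, 55, 60

insert 52 → {52}
insert 43 → {43, 52}
insert 61 → {43, 52, 61}
advance → 43; now {52, 61}
advance → 52; now {61}
advance → 61; now {}
insert 41 → {41}
insert 60 → {41, 60}
insert 45 → {41, 45, 60}
insert 36 → {36, 41, 45, 60}
insert 33 → {33, 36, 41, 45, 60}
advance → 33; now {36, 41, 45, 60}
insert 55 → {36, 41, 45, 55, 60}
insert 21 → {21, 36, 41, 45, 55, 60}
insert 28 → {21, 28, 36, 41, 45, 55, 60}
insert 42 → {21, 28, 36, 41, 42, 45, 55, 60}
insert 25 → {21, 25, 28, 36, 41, 42, 45, 55, 60}
insert 38 → {21, 25, 28, 36, 38, 41, 42, 45, 55, 60}
advance → 21; now {25, 28, 36, 38, 41, 42, 45, 55, 60}
advance → 25; now {28, 36, 38, 41, 42, 45, 55, 60}
advance → 28; now {36, 38, 41, 42, 45, 55, 60}
insert 48 → {36, 38, 41, 42, 45, 48, 55, 60}
insert 46 → {36, 38, 41, 42, 45, 46, 48, 55, 60}
advance → 36; now {38, 41, 42, 45, 46, 48, 55, 60}
insert 30 → {30, 38, 41, 42, 45, 46, 48, 55, 60}
advance → 30; now {38, 41, 42, 45, 46, 48, 55, 60}
insert 34 → {34, 38, 41, 42, 45, 46, 48, 55, 60}
advance → 34; now {38, 41, 42, 45, 46, 48, 55, 60}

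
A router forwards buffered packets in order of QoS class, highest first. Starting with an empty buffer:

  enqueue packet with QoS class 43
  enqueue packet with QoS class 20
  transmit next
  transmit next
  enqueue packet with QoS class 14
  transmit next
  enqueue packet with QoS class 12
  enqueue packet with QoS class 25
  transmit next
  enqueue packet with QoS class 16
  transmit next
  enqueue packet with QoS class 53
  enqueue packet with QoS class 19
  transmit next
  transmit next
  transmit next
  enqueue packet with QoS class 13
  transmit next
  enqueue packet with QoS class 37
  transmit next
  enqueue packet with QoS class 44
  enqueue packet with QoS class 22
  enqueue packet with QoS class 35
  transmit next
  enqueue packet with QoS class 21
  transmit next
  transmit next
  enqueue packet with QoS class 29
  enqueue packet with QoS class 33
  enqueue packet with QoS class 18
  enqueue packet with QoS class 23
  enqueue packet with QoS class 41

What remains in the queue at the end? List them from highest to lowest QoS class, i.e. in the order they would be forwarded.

insert 43 → {43}
insert 20 → {43, 20}
transmit next → 43; now {20}
transmit next → 20; now {}
insert 14 → {14}
transmit next → 14; now {}
insert 12 → {12}
insert 25 → {25, 12}
transmit next → 25; now {12}
insert 16 → {16, 12}
transmit next → 16; now {12}
insert 53 → {53, 12}
insert 19 → {53, 19, 12}
transmit next → 53; now {19, 12}
transmit next → 19; now {12}
transmit next → 12; now {}
insert 13 → {13}
transmit next → 13; now {}
insert 37 → {37}
transmit next → 37; now {}
insert 44 → {44}
insert 22 → {44, 22}
insert 35 → {44, 35, 22}
transmit next → 44; now {35, 22}
insert 21 → {35, 22, 21}
transmit next → 35; now {22, 21}
transmit next → 22; now {21}
insert 29 → {29, 21}
insert 33 → {33, 29, 21}
insert 18 → {33, 29, 21, 18}
insert 23 → {33, 29, 23, 21, 18}
insert 41 → {41, 33, 29, 23, 21, 18}

41, 33, 29, 23, 21, 18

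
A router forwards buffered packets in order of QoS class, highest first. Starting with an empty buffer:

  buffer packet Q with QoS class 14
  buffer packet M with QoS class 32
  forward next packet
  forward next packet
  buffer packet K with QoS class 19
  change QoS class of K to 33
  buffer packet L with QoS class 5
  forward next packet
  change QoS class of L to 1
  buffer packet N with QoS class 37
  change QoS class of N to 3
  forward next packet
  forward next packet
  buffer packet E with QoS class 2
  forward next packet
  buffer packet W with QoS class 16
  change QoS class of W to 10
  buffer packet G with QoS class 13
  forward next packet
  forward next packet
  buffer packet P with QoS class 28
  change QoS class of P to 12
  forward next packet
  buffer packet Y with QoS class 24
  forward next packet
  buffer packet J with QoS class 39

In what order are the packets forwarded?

add Q (QoS class 14) → {Q:14}
add M (QoS class 32) → {M:32, Q:14}
forward next packet → M; now {Q:14}
forward next packet → Q; now {}
add K (QoS class 19) → {K:19}
update K to QoS class 33 → {K:33}
add L (QoS class 5) → {K:33, L:5}
forward next packet → K; now {L:5}
update L to QoS class 1 → {L:1}
add N (QoS class 37) → {N:37, L:1}
update N to QoS class 3 → {N:3, L:1}
forward next packet → N; now {L:1}
forward next packet → L; now {}
add E (QoS class 2) → {E:2}
forward next packet → E; now {}
add W (QoS class 16) → {W:16}
update W to QoS class 10 → {W:10}
add G (QoS class 13) → {G:13, W:10}
forward next packet → G; now {W:10}
forward next packet → W; now {}
add P (QoS class 28) → {P:28}
update P to QoS class 12 → {P:12}
forward next packet → P; now {}
add Y (QoS class 24) → {Y:24}
forward next packet → Y; now {}
add J (QoS class 39) → {J:39}

M, Q, K, N, L, E, G, W, P, Y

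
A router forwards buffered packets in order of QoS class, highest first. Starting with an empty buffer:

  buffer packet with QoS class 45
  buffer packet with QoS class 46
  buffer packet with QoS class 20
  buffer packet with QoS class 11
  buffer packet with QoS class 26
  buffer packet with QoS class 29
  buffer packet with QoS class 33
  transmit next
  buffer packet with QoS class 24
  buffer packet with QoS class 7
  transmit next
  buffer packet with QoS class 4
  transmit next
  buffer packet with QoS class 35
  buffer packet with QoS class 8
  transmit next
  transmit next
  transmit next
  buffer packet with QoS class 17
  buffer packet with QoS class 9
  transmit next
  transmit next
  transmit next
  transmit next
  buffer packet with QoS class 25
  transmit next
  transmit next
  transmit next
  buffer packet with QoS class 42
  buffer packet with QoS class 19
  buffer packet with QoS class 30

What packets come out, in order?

[46, 45, 33, 35, 29, 26, 24, 20, 17, 11, 25, 9, 8]

insert 45 → {45}
insert 46 → {46, 45}
insert 20 → {46, 45, 20}
insert 11 → {46, 45, 20, 11}
insert 26 → {46, 45, 26, 20, 11}
insert 29 → {46, 45, 29, 26, 20, 11}
insert 33 → {46, 45, 33, 29, 26, 20, 11}
transmit next → 46; now {45, 33, 29, 26, 20, 11}
insert 24 → {45, 33, 29, 26, 24, 20, 11}
insert 7 → {45, 33, 29, 26, 24, 20, 11, 7}
transmit next → 45; now {33, 29, 26, 24, 20, 11, 7}
insert 4 → {33, 29, 26, 24, 20, 11, 7, 4}
transmit next → 33; now {29, 26, 24, 20, 11, 7, 4}
insert 35 → {35, 29, 26, 24, 20, 11, 7, 4}
insert 8 → {35, 29, 26, 24, 20, 11, 8, 7, 4}
transmit next → 35; now {29, 26, 24, 20, 11, 8, 7, 4}
transmit next → 29; now {26, 24, 20, 11, 8, 7, 4}
transmit next → 26; now {24, 20, 11, 8, 7, 4}
insert 17 → {24, 20, 17, 11, 8, 7, 4}
insert 9 → {24, 20, 17, 11, 9, 8, 7, 4}
transmit next → 24; now {20, 17, 11, 9, 8, 7, 4}
transmit next → 20; now {17, 11, 9, 8, 7, 4}
transmit next → 17; now {11, 9, 8, 7, 4}
transmit next → 11; now {9, 8, 7, 4}
insert 25 → {25, 9, 8, 7, 4}
transmit next → 25; now {9, 8, 7, 4}
transmit next → 9; now {8, 7, 4}
transmit next → 8; now {7, 4}
insert 42 → {42, 7, 4}
insert 19 → {42, 19, 7, 4}
insert 30 → {42, 30, 19, 7, 4}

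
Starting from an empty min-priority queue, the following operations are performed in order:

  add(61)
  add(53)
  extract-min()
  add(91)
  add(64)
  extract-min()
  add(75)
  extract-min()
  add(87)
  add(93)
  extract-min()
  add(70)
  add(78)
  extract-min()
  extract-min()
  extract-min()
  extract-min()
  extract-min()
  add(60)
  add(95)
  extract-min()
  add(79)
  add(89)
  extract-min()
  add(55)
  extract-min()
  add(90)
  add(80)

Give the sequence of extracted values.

[53, 61, 64, 75, 70, 78, 87, 91, 93, 60, 79, 55]

insert 61 → {61}
insert 53 → {53, 61}
extract-min → 53; now {61}
insert 91 → {61, 91}
insert 64 → {61, 64, 91}
extract-min → 61; now {64, 91}
insert 75 → {64, 75, 91}
extract-min → 64; now {75, 91}
insert 87 → {75, 87, 91}
insert 93 → {75, 87, 91, 93}
extract-min → 75; now {87, 91, 93}
insert 70 → {70, 87, 91, 93}
insert 78 → {70, 78, 87, 91, 93}
extract-min → 70; now {78, 87, 91, 93}
extract-min → 78; now {87, 91, 93}
extract-min → 87; now {91, 93}
extract-min → 91; now {93}
extract-min → 93; now {}
insert 60 → {60}
insert 95 → {60, 95}
extract-min → 60; now {95}
insert 79 → {79, 95}
insert 89 → {79, 89, 95}
extract-min → 79; now {89, 95}
insert 55 → {55, 89, 95}
extract-min → 55; now {89, 95}
insert 90 → {89, 90, 95}
insert 80 → {80, 89, 90, 95}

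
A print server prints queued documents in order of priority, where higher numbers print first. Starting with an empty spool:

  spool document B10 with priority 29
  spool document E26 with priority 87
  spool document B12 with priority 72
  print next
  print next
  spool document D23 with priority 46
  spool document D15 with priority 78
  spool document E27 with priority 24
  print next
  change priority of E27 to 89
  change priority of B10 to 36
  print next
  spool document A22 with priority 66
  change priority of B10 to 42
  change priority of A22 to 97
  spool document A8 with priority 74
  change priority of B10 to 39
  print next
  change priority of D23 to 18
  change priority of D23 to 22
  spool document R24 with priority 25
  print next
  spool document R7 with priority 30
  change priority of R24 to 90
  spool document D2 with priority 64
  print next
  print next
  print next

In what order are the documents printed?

add B10 (priority 29) → {B10:29}
add E26 (priority 87) → {E26:87, B10:29}
add B12 (priority 72) → {E26:87, B12:72, B10:29}
print next → E26; now {B12:72, B10:29}
print next → B12; now {B10:29}
add D23 (priority 46) → {D23:46, B10:29}
add D15 (priority 78) → {D15:78, D23:46, B10:29}
add E27 (priority 24) → {D15:78, D23:46, B10:29, E27:24}
print next → D15; now {D23:46, B10:29, E27:24}
update E27 to priority 89 → {E27:89, D23:46, B10:29}
update B10 to priority 36 → {E27:89, D23:46, B10:36}
print next → E27; now {D23:46, B10:36}
add A22 (priority 66) → {A22:66, D23:46, B10:36}
update B10 to priority 42 → {A22:66, D23:46, B10:42}
update A22 to priority 97 → {A22:97, D23:46, B10:42}
add A8 (priority 74) → {A22:97, A8:74, D23:46, B10:42}
update B10 to priority 39 → {A22:97, A8:74, D23:46, B10:39}
print next → A22; now {A8:74, D23:46, B10:39}
update D23 to priority 18 → {A8:74, B10:39, D23:18}
update D23 to priority 22 → {A8:74, B10:39, D23:22}
add R24 (priority 25) → {A8:74, B10:39, R24:25, D23:22}
print next → A8; now {B10:39, R24:25, D23:22}
add R7 (priority 30) → {B10:39, R7:30, R24:25, D23:22}
update R24 to priority 90 → {R24:90, B10:39, R7:30, D23:22}
add D2 (priority 64) → {R24:90, D2:64, B10:39, R7:30, D23:22}
print next → R24; now {D2:64, B10:39, R7:30, D23:22}
print next → D2; now {B10:39, R7:30, D23:22}
print next → B10; now {R7:30, D23:22}

[E26, B12, D15, E27, A22, A8, R24, D2, B10]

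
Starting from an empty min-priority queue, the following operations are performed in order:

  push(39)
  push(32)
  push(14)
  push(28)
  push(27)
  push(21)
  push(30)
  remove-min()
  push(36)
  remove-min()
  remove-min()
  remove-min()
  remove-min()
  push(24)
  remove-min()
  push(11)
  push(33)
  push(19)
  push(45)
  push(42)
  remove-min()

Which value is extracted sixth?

24

insert 39 → {39}
insert 32 → {32, 39}
insert 14 → {14, 32, 39}
insert 28 → {14, 28, 32, 39}
insert 27 → {14, 27, 28, 32, 39}
insert 21 → {14, 21, 27, 28, 32, 39}
insert 30 → {14, 21, 27, 28, 30, 32, 39}
remove-min → 14; now {21, 27, 28, 30, 32, 39}
insert 36 → {21, 27, 28, 30, 32, 36, 39}
remove-min → 21; now {27, 28, 30, 32, 36, 39}
remove-min → 27; now {28, 30, 32, 36, 39}
remove-min → 28; now {30, 32, 36, 39}
remove-min → 30; now {32, 36, 39}
insert 24 → {24, 32, 36, 39}
remove-min → 24; now {32, 36, 39}
insert 11 → {11, 32, 36, 39}
insert 33 → {11, 32, 33, 36, 39}
insert 19 → {11, 19, 32, 33, 36, 39}
insert 45 → {11, 19, 32, 33, 36, 39, 45}
insert 42 → {11, 19, 32, 33, 36, 39, 42, 45}
remove-min → 11; now {19, 32, 33, 36, 39, 42, 45}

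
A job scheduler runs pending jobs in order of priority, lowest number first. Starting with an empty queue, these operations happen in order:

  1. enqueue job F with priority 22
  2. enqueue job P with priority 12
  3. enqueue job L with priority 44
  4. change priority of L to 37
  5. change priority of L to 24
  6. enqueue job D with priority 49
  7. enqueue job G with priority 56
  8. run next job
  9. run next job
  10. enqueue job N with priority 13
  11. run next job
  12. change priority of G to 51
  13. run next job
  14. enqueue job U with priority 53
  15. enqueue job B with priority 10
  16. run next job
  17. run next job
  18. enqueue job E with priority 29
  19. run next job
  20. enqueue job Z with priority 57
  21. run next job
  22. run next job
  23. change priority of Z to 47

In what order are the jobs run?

add F (priority 22) → {F:22}
add P (priority 12) → {P:12, F:22}
add L (priority 44) → {P:12, F:22, L:44}
update L to priority 37 → {P:12, F:22, L:37}
update L to priority 24 → {P:12, F:22, L:24}
add D (priority 49) → {P:12, F:22, L:24, D:49}
add G (priority 56) → {P:12, F:22, L:24, D:49, G:56}
run next job → P; now {F:22, L:24, D:49, G:56}
run next job → F; now {L:24, D:49, G:56}
add N (priority 13) → {N:13, L:24, D:49, G:56}
run next job → N; now {L:24, D:49, G:56}
update G to priority 51 → {L:24, D:49, G:51}
run next job → L; now {D:49, G:51}
add U (priority 53) → {D:49, G:51, U:53}
add B (priority 10) → {B:10, D:49, G:51, U:53}
run next job → B; now {D:49, G:51, U:53}
run next job → D; now {G:51, U:53}
add E (priority 29) → {E:29, G:51, U:53}
run next job → E; now {G:51, U:53}
add Z (priority 57) → {G:51, U:53, Z:57}
run next job → G; now {U:53, Z:57}
run next job → U; now {Z:57}
update Z to priority 47 → {Z:47}

P → F → N → L → B → D → E → G → U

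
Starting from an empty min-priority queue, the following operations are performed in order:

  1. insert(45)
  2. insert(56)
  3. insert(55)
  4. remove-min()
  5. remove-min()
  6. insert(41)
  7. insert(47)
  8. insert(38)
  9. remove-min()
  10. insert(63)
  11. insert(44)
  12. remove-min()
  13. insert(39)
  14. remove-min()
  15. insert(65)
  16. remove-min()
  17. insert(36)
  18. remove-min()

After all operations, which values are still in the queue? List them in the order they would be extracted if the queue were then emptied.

47, 56, 63, 65

insert 45 → {45}
insert 56 → {45, 56}
insert 55 → {45, 55, 56}
remove-min → 45; now {55, 56}
remove-min → 55; now {56}
insert 41 → {41, 56}
insert 47 → {41, 47, 56}
insert 38 → {38, 41, 47, 56}
remove-min → 38; now {41, 47, 56}
insert 63 → {41, 47, 56, 63}
insert 44 → {41, 44, 47, 56, 63}
remove-min → 41; now {44, 47, 56, 63}
insert 39 → {39, 44, 47, 56, 63}
remove-min → 39; now {44, 47, 56, 63}
insert 65 → {44, 47, 56, 63, 65}
remove-min → 44; now {47, 56, 63, 65}
insert 36 → {36, 47, 56, 63, 65}
remove-min → 36; now {47, 56, 63, 65}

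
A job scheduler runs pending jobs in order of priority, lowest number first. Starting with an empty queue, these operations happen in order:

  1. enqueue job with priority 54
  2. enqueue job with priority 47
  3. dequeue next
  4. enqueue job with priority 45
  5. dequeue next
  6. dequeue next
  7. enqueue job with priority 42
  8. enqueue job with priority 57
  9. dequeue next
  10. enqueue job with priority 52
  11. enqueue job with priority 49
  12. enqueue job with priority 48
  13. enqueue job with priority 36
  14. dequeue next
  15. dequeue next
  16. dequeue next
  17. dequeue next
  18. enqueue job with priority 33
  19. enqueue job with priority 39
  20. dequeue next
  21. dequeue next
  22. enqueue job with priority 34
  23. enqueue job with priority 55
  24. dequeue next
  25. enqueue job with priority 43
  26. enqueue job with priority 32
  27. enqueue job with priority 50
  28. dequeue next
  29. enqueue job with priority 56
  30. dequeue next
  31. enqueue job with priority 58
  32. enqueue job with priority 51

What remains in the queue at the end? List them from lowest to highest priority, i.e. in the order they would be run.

insert 54 → {54}
insert 47 → {47, 54}
dequeue next → 47; now {54}
insert 45 → {45, 54}
dequeue next → 45; now {54}
dequeue next → 54; now {}
insert 42 → {42}
insert 57 → {42, 57}
dequeue next → 42; now {57}
insert 52 → {52, 57}
insert 49 → {49, 52, 57}
insert 48 → {48, 49, 52, 57}
insert 36 → {36, 48, 49, 52, 57}
dequeue next → 36; now {48, 49, 52, 57}
dequeue next → 48; now {49, 52, 57}
dequeue next → 49; now {52, 57}
dequeue next → 52; now {57}
insert 33 → {33, 57}
insert 39 → {33, 39, 57}
dequeue next → 33; now {39, 57}
dequeue next → 39; now {57}
insert 34 → {34, 57}
insert 55 → {34, 55, 57}
dequeue next → 34; now {55, 57}
insert 43 → {43, 55, 57}
insert 32 → {32, 43, 55, 57}
insert 50 → {32, 43, 50, 55, 57}
dequeue next → 32; now {43, 50, 55, 57}
insert 56 → {43, 50, 55, 56, 57}
dequeue next → 43; now {50, 55, 56, 57}
insert 58 → {50, 55, 56, 57, 58}
insert 51 → {50, 51, 55, 56, 57, 58}

50 → 51 → 55 → 56 → 57 → 58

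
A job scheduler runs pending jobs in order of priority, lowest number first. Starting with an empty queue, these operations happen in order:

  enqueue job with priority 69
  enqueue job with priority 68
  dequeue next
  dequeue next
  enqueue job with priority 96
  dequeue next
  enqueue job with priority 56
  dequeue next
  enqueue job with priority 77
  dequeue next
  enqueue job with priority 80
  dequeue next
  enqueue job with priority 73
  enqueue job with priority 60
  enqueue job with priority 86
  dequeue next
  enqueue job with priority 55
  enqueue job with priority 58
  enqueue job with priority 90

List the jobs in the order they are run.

insert 69 → {69}
insert 68 → {68, 69}
dequeue next → 68; now {69}
dequeue next → 69; now {}
insert 96 → {96}
dequeue next → 96; now {}
insert 56 → {56}
dequeue next → 56; now {}
insert 77 → {77}
dequeue next → 77; now {}
insert 80 → {80}
dequeue next → 80; now {}
insert 73 → {73}
insert 60 → {60, 73}
insert 86 → {60, 73, 86}
dequeue next → 60; now {73, 86}
insert 55 → {55, 73, 86}
insert 58 → {55, 58, 73, 86}
insert 90 → {55, 58, 73, 86, 90}

68, 69, 96, 56, 77, 80, 60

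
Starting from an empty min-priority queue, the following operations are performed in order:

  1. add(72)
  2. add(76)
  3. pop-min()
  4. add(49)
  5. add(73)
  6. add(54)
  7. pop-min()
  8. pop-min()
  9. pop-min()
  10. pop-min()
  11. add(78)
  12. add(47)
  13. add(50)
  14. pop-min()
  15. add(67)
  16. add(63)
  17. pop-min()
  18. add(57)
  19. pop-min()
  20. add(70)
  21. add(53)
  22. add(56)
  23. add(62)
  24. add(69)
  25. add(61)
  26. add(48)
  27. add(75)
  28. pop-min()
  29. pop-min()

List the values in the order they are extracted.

insert 72 → {72}
insert 76 → {72, 76}
pop-min → 72; now {76}
insert 49 → {49, 76}
insert 73 → {49, 73, 76}
insert 54 → {49, 54, 73, 76}
pop-min → 49; now {54, 73, 76}
pop-min → 54; now {73, 76}
pop-min → 73; now {76}
pop-min → 76; now {}
insert 78 → {78}
insert 47 → {47, 78}
insert 50 → {47, 50, 78}
pop-min → 47; now {50, 78}
insert 67 → {50, 67, 78}
insert 63 → {50, 63, 67, 78}
pop-min → 50; now {63, 67, 78}
insert 57 → {57, 63, 67, 78}
pop-min → 57; now {63, 67, 78}
insert 70 → {63, 67, 70, 78}
insert 53 → {53, 63, 67, 70, 78}
insert 56 → {53, 56, 63, 67, 70, 78}
insert 62 → {53, 56, 62, 63, 67, 70, 78}
insert 69 → {53, 56, 62, 63, 67, 69, 70, 78}
insert 61 → {53, 56, 61, 62, 63, 67, 69, 70, 78}
insert 48 → {48, 53, 56, 61, 62, 63, 67, 69, 70, 78}
insert 75 → {48, 53, 56, 61, 62, 63, 67, 69, 70, 75, 78}
pop-min → 48; now {53, 56, 61, 62, 63, 67, 69, 70, 75, 78}
pop-min → 53; now {56, 61, 62, 63, 67, 69, 70, 75, 78}

[72, 49, 54, 73, 76, 47, 50, 57, 48, 53]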